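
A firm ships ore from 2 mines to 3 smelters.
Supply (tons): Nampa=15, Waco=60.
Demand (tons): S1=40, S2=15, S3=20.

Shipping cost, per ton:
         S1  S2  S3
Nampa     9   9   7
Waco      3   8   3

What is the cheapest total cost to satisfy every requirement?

315

An optimal shipping plan:
  Nampa->S2: 15 × 9 = 135
  Waco->S1: 40 × 3 = 120
  Waco->S3: 20 × 3 = 60
Total = 135 + 120 + 60 = 315.
(Supply check: Nampa ships 15; Waco ships 60.)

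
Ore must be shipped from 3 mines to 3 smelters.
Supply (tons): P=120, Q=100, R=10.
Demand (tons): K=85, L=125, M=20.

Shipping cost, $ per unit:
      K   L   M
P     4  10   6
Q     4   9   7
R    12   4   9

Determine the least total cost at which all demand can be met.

One minimum-cost allocation:
  P–K: 85 × $4 = $340
  P–L: 15 × $10 = $150
  P–M: 20 × $6 = $120
  Q–L: 100 × $9 = $900
  R–L: 10 × $4 = $40
Total = 340 + 150 + 120 + 900 + 40 = $1550.

1550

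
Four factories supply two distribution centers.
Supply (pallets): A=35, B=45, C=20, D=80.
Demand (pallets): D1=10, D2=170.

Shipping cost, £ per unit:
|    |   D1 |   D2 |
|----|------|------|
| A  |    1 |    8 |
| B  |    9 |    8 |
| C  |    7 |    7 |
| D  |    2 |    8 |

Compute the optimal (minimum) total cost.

1350

An optimal shipping plan:
  A–D1: 10 × £1 = £10
  A–D2: 25 × £8 = £200
  B–D2: 45 × £8 = £360
  C–D2: 20 × £7 = £140
  D–D2: 80 × £8 = £640
Total = 10 + 200 + 360 + 140 + 640 = £1350.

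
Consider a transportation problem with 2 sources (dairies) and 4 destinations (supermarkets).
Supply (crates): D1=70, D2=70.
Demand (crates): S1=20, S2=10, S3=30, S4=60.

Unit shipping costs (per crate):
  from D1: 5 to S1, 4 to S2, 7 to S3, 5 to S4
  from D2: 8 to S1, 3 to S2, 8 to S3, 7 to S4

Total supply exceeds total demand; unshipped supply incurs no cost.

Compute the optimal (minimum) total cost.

690

A cheapest plan:
  D1→S1: 20 × 5 = 100
  D1→S4: 50 × 5 = 250
  D2→S2: 10 × 3 = 30
  D2→S3: 30 × 8 = 240
  D2→S4: 10 × 7 = 70
Total = 100 + 250 + 30 + 240 + 70 = 690.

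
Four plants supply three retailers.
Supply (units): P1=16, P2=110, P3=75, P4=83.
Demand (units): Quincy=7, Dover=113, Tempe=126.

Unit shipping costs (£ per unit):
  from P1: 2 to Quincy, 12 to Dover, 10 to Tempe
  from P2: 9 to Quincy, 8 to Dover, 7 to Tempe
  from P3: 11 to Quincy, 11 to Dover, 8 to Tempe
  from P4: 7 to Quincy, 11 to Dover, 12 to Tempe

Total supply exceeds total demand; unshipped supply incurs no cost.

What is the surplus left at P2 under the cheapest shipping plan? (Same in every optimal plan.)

0

An optimal plan:
  P1–Quincy: 7 × £2 = £14
  P1–Tempe: 9 × £10 = £90
  P2–Dover: 68 × £8 = £544
  P2–Tempe: 42 × £7 = £294
  P3–Tempe: 75 × £8 = £600
  P4–Dover: 45 × £11 = £495
Total cost = £2037.
P2 ships 110 of its 110, leaving 0.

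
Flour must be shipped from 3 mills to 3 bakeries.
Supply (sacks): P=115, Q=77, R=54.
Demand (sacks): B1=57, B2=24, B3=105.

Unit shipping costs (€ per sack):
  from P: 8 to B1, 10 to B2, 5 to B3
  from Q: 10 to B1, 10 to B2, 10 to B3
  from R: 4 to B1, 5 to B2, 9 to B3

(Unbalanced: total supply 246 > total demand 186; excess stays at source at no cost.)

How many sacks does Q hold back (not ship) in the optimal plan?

60

Minimum-cost shipments:
  P–B1: 10 × €8 = €80
  P–B3: 105 × €5 = €525
  Q–B2: 17 × €10 = €170
  R–B1: 47 × €4 = €188
  R–B2: 7 × €5 = €35
Total cost = €998.
Q ships 17 of its 77, leaving 60.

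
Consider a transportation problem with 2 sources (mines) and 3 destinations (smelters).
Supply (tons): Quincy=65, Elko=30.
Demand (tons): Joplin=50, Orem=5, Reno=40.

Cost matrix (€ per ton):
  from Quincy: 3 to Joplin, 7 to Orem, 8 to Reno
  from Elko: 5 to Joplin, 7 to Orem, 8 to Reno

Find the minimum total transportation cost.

A cheapest plan:
  Quincy–Joplin: 50 × €3 = €150
  Quincy–Orem: 5 × €7 = €35
  Quincy–Reno: 10 × €8 = €80
  Elko–Reno: 30 × €8 = €240
Total = 150 + 35 + 80 + 240 = €505.

505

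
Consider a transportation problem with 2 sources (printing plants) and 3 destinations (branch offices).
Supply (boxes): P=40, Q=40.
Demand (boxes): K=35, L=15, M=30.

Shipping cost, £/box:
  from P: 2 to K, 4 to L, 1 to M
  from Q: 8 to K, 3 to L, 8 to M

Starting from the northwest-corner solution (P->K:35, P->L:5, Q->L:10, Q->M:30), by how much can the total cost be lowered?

65

Current plan cost = 35·2 + 5·4 + 10·3 + 30·8 = £360.
Optimal plan:
  P to K: 10 × £2 = £20
  P to M: 30 × £1 = £30
  Q to K: 25 × £8 = £200
  Q to L: 15 × £3 = £45
Optimal cost = £295.
Saving = 360 − 295 = £65.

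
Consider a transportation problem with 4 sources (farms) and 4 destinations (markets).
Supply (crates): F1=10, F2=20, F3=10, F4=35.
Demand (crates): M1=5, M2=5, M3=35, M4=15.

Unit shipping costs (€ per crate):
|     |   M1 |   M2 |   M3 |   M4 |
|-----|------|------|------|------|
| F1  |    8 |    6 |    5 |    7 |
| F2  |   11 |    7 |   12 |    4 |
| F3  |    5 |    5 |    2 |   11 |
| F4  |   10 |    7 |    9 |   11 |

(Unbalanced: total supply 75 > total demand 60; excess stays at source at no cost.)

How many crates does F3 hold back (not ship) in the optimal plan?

0

An optimal plan:
  F1→M3: 10 × €5 = €50
  F2→M2: 5 × €7 = €35
  F2→M4: 15 × €4 = €60
  F3→M3: 10 × €2 = €20
  F4→M1: 5 × €10 = €50
  F4→M3: 15 × €9 = €135
Total cost = €350.
F3 ships 10 of its 10, leaving 0.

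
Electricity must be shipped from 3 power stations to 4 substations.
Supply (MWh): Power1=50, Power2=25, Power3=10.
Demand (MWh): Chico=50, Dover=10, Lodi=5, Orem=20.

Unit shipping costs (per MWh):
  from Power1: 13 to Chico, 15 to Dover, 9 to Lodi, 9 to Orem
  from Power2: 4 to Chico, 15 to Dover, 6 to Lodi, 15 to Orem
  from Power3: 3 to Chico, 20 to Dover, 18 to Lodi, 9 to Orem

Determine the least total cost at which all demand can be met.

One minimum-cost allocation:
  Power1–Chico: 15 × 13 = 195
  Power1–Dover: 10 × 15 = 150
  Power1–Lodi: 5 × 9 = 45
  Power1–Orem: 20 × 9 = 180
  Power2–Chico: 25 × 4 = 100
  Power3–Chico: 10 × 3 = 30
Total = 195 + 150 + 45 + 180 + 100 + 30 = 700.
(Supply check: Power1 ships 50; Power2 ships 25; Power3 ships 10.)

700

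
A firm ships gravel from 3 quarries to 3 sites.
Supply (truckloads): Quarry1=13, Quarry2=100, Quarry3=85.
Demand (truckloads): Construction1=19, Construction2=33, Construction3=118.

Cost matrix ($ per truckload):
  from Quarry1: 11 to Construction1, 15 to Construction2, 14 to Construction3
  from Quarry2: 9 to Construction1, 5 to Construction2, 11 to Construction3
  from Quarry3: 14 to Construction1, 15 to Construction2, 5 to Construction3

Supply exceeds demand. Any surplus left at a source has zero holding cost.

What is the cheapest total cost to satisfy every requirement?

1124

Optimal allocation:
  Quarry2→Construction1: 19 truckloads
  Quarry2→Construction2: 33 truckloads
  Quarry2→Construction3: 33 truckloads
  Quarry3→Construction3: 85 truckloads
Total cost = $1124.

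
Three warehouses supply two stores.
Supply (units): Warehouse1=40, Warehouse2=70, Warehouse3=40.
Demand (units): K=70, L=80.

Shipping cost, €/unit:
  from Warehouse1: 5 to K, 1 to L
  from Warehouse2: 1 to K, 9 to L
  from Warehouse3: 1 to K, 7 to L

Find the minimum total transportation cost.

390

A cheapest plan:
  Warehouse1->L: 40 × €1 = €40
  Warehouse2->K: 70 × €1 = €70
  Warehouse3->L: 40 × €7 = €280
Total = 40 + 70 + 280 = €390.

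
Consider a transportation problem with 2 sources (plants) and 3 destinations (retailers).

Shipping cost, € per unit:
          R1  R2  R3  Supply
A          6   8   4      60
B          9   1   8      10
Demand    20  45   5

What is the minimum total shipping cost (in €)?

430

An optimal shipping plan:
  A–R1: 20 × €6 = €120
  A–R2: 35 × €8 = €280
  A–R3: 5 × €4 = €20
  B–R2: 10 × €1 = €10
Total = 120 + 280 + 20 + 10 = €430.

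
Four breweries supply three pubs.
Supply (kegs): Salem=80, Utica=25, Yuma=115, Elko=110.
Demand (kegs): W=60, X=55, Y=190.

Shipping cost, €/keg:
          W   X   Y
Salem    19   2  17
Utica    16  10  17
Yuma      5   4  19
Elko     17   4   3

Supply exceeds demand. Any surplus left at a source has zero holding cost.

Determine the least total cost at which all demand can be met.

One minimum-cost allocation:
  Salem–X: 55 × €2 = €110
  Salem–Y: 25 × €17 = €425
  Utica–Y: 25 × €17 = €425
  Yuma–W: 60 × €5 = €300
  Yuma–Y: 30 × €19 = €570
  Elko–Y: 110 × €3 = €330
Total = 110 + 425 + 425 + 300 + 570 + 330 = €2160.

2160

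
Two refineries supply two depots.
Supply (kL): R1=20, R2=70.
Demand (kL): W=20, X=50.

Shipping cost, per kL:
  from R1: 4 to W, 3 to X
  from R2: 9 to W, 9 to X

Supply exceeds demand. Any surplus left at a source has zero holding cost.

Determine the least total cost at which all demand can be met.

510

A cheapest plan:
  R1 to X: 20 × 3 = 60
  R2 to W: 20 × 9 = 180
  R2 to X: 30 × 9 = 270
Total = 60 + 180 + 270 = 510.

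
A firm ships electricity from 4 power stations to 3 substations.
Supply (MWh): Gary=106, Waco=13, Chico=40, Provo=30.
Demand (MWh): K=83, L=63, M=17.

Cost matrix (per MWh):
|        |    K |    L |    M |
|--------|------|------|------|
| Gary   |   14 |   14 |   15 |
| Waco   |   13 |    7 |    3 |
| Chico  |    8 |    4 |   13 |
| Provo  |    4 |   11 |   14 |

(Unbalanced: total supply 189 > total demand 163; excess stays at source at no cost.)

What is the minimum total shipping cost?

1443

Optimal allocation:
  Gary→K: 53 × 14 = 742
  Gary→L: 23 × 14 = 322
  Gary→M: 4 × 15 = 60
  Waco→M: 13 × 3 = 39
  Chico→L: 40 × 4 = 160
  Provo→K: 30 × 4 = 120
Total = 742 + 322 + 60 + 39 + 160 + 120 = 1443.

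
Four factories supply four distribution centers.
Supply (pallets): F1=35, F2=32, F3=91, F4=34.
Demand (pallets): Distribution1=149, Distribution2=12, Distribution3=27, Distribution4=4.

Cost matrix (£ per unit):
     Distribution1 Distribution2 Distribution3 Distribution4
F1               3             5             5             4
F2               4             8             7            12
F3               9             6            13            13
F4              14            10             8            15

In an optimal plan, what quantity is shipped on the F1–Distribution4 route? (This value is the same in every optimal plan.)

4

Optimal shipments:
  F1 to Distribution1: 31 × £3 = £93
  F1 to Distribution4: 4 × £4 = £16
  F2 to Distribution1: 32 × £4 = £128
  F3 to Distribution1: 86 × £9 = £774
  F3 to Distribution2: 5 × £6 = £30
  F4 to Distribution2: 7 × £10 = £70
  F4 to Distribution3: 27 × £8 = £216
Total cost = £1327.
So F1→Distribution4 carries 4 pallets.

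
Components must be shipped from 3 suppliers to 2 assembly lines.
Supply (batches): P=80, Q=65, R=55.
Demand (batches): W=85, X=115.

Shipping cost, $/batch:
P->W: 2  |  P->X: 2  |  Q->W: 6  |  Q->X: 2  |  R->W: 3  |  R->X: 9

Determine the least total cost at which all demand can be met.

One minimum-cost allocation:
  P to W: 30 × $2 = $60
  P to X: 50 × $2 = $100
  Q to X: 65 × $2 = $130
  R to W: 55 × $3 = $165
Total = 60 + 100 + 130 + 165 = $455.

455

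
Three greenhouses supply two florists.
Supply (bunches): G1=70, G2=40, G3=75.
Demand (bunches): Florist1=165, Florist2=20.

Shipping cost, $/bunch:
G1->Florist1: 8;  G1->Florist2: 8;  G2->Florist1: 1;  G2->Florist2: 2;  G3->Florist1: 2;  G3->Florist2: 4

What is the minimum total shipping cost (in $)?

An optimal shipping plan:
  G1->Florist1: 50 × $8 = $400
  G1->Florist2: 20 × $8 = $160
  G2->Florist1: 40 × $1 = $40
  G3->Florist1: 75 × $2 = $150
Total = 400 + 160 + 40 + 150 = $750.

750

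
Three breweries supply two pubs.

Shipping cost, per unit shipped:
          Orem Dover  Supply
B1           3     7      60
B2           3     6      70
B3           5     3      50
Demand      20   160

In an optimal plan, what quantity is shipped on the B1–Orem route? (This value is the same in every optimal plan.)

The minimum-cost plan:
  B1->Orem: 20 kegs
  B1->Dover: 40 kegs
  B2->Dover: 70 kegs
  B3->Dover: 50 kegs
Total cost = 910.
So B1→Orem carries 20 kegs.

20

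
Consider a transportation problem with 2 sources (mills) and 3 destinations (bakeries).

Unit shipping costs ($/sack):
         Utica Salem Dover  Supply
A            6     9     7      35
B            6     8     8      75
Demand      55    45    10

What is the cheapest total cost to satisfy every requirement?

760

Optimal allocation:
  A→Utica: 25 sacks
  A→Dover: 10 sacks
  B→Utica: 30 sacks
  B→Salem: 45 sacks
Total cost = $760.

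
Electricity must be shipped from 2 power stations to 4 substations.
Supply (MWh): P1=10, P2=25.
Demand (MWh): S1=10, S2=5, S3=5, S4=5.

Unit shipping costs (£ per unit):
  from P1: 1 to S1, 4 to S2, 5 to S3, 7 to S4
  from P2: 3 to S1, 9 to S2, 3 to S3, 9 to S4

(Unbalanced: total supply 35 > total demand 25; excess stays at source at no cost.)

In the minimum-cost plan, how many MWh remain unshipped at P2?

10

An optimal plan:
  P1→S1: 5 × £1 = £5
  P1→S2: 5 × £4 = £20
  P2→S1: 5 × £3 = £15
  P2→S3: 5 × £3 = £15
  P2→S4: 5 × £9 = £45
Total cost = £100.
P2 ships 15 of its 25, leaving 10.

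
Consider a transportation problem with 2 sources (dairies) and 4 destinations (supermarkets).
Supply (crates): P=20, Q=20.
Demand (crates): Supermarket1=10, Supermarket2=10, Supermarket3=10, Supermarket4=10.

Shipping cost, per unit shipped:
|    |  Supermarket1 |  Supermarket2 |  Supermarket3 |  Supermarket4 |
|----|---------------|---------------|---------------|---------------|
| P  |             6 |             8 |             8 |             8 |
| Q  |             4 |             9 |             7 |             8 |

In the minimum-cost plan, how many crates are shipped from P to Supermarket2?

Optimal shipments:
  P–Supermarket2: 10 crates
  P–Supermarket4: 10 crates
  Q–Supermarket1: 10 crates
  Q–Supermarket3: 10 crates
Total cost = 270.
So P→Supermarket2 carries 10 crates.

10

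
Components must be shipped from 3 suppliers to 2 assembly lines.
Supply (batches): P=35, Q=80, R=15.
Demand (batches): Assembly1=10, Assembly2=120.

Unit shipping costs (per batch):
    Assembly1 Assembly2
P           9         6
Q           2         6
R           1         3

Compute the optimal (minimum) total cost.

Optimal allocation:
  P–Assembly2: 35 × 6 = 210
  Q–Assembly1: 10 × 2 = 20
  Q–Assembly2: 70 × 6 = 420
  R–Assembly2: 15 × 3 = 45
Total = 210 + 20 + 420 + 45 = 695.
(Supply check: P ships 35; Q ships 80; R ships 15.)

695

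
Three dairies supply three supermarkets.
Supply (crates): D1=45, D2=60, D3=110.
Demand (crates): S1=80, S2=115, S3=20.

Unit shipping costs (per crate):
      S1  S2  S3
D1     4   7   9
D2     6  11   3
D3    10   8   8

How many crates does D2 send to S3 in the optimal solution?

The minimum-cost plan:
  D1->S1: 40 × 4 = 160
  D1->S2: 5 × 7 = 35
  D2->S1: 40 × 6 = 240
  D2->S3: 20 × 3 = 60
  D3->S2: 110 × 8 = 880
Total cost = 1375.
So D2→S3 carries 20 crates.

20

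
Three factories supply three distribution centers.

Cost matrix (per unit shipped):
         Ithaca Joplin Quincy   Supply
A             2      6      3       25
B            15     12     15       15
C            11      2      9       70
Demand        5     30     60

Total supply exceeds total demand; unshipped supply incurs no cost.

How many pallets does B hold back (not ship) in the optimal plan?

15

An optimal plan:
  A->Ithaca: 5 × 2 = 10
  A->Quincy: 20 × 3 = 60
  C->Joplin: 30 × 2 = 60
  C->Quincy: 40 × 9 = 360
Total cost = 490.
B ships 0 of its 15, leaving 15.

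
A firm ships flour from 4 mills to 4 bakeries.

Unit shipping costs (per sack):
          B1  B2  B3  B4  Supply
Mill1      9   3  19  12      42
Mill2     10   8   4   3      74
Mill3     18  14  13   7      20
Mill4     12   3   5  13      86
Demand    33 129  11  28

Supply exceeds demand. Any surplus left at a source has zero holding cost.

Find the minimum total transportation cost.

Optimal allocation:
  Mill1→B2: 42 sacks
  Mill2→B1: 33 sacks
  Mill2→B2: 1 sacks
  Mill2→B3: 11 sacks
  Mill2→B4: 28 sacks
  Mill4→B2: 86 sacks
Total cost = 850.

850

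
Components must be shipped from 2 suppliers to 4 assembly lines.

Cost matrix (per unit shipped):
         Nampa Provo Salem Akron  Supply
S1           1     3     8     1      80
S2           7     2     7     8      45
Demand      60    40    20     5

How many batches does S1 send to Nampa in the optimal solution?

Solving gives:
  S1–Nampa: 60 batches
  S1–Provo: 15 batches
  S1–Akron: 5 batches
  S2–Provo: 25 batches
  S2–Salem: 20 batches
Total cost = 300.
So S1→Nampa carries 60 batches.

60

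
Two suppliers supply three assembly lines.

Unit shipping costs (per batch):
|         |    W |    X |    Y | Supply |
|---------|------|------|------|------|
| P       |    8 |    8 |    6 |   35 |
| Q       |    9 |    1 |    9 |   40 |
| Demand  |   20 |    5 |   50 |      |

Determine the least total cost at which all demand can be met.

530

One minimum-cost allocation:
  P to Y: 35 batches
  Q to W: 20 batches
  Q to X: 5 batches
  Q to Y: 15 batches
Total cost = 530.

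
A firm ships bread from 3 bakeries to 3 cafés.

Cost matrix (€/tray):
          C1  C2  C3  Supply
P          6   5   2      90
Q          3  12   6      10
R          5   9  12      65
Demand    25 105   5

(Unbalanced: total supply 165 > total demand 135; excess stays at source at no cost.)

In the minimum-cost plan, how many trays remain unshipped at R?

30

An optimal plan:
  P–C2: 85 trays
  P–C3: 5 trays
  Q–C1: 10 trays
  R–C1: 15 trays
  R–C2: 20 trays
Total cost = €720.
R ships 35 of its 65, leaving 30.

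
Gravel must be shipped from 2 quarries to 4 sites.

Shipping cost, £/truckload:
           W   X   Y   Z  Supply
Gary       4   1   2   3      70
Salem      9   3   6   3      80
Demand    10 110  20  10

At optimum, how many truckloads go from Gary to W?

10

Solving gives:
  Gary→W: 10 × £4 = £40
  Gary→X: 40 × £1 = £40
  Gary→Y: 20 × £2 = £40
  Salem→X: 70 × £3 = £210
  Salem→Z: 10 × £3 = £30
Total cost = £360.
So Gary→W carries 10 truckloads.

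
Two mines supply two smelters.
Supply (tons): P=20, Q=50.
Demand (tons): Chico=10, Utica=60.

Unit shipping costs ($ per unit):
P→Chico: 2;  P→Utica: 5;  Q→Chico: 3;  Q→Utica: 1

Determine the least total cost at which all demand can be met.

One minimum-cost allocation:
  P→Chico: 10 × $2 = $20
  P→Utica: 10 × $5 = $50
  Q→Utica: 50 × $1 = $50
Total = 20 + 50 + 50 = $120.
(Supply check: P ships 20; Q ships 50.)

120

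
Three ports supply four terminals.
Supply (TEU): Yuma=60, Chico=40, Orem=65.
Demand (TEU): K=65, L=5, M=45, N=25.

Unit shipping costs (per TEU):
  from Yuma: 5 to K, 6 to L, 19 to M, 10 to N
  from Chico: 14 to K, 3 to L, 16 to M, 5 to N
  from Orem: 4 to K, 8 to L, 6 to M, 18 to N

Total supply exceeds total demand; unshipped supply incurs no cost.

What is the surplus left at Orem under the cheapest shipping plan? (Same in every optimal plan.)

Minimum-cost shipments:
  Yuma–K: 45 TEU
  Chico–L: 5 TEU
  Chico–N: 25 TEU
  Orem–K: 20 TEU
  Orem–M: 45 TEU
Total cost = 715.
Orem ships 65 of its 65, leaving 0.

0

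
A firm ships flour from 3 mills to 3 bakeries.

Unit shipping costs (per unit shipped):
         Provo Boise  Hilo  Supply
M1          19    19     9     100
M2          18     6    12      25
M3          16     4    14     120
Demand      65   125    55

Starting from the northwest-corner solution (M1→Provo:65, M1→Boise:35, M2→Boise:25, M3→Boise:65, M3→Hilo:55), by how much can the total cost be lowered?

860

Current plan cost = 65·19 + 35·19 + 25·6 + 65·4 + 55·14 = 3080.
Optimal plan:
  M1–Provo: 45 × 19 = 855
  M1–Hilo: 55 × 9 = 495
  M2–Provo: 20 × 18 = 360
  M2–Boise: 5 × 6 = 30
  M3–Boise: 120 × 4 = 480
Optimal cost = 2220.
Saving = 3080 − 2220 = 860.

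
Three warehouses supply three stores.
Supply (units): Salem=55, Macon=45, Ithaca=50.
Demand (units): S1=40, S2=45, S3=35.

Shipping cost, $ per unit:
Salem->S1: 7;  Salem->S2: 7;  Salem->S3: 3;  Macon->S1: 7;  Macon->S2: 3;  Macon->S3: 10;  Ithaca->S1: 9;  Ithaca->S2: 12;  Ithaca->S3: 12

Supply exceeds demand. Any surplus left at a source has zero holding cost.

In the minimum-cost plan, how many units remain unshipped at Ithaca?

30

An optimal plan:
  Salem→S1: 20 units
  Salem→S3: 35 units
  Macon→S2: 45 units
  Ithaca→S1: 20 units
Total cost = $560.
Ithaca ships 20 of its 50, leaving 30.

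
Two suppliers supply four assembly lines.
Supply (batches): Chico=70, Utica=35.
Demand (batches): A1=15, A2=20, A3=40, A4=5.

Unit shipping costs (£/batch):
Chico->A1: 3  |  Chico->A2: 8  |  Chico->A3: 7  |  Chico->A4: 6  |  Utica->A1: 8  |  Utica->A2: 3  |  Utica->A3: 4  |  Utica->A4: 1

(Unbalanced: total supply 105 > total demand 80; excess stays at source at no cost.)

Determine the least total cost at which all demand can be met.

An optimal shipping plan:
  Chico->A1: 15 batches
  Chico->A3: 30 batches
  Utica->A2: 20 batches
  Utica->A3: 10 batches
  Utica->A4: 5 batches
Total cost = £360.

360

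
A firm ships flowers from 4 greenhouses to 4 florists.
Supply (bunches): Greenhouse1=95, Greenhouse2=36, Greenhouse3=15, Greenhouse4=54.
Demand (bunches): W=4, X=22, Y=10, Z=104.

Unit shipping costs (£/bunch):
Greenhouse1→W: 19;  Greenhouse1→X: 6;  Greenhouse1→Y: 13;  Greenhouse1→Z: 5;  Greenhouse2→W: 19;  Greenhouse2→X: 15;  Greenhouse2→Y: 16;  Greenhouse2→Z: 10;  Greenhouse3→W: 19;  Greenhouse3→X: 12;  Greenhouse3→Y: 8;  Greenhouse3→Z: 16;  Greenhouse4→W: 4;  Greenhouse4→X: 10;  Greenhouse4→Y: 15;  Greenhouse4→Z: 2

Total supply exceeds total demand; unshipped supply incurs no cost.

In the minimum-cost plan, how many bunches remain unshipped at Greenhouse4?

An optimal plan:
  Greenhouse1->X: 22 × £6 = £132
  Greenhouse1->Z: 54 × £5 = £270
  Greenhouse3->Y: 10 × £8 = £80
  Greenhouse4->W: 4 × £4 = £16
  Greenhouse4->Z: 50 × £2 = £100
Total cost = £598.
Greenhouse4 ships 54 of its 54, leaving 0.

0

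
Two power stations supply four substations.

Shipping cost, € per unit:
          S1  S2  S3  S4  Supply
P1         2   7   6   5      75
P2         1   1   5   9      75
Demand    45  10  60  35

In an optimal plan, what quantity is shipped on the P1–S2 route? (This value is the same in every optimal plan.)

Solving gives:
  P1 to S1: 40 MWh
  P1 to S4: 35 MWh
  P2 to S1: 5 MWh
  P2 to S2: 10 MWh
  P2 to S3: 60 MWh
Total cost = €570.
The route P1→S2 is not used.

0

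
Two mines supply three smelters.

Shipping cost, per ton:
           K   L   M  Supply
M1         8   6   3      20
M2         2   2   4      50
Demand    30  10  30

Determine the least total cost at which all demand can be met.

180

One minimum-cost allocation:
  M1->M: 20 × 3 = 60
  M2->K: 30 × 2 = 60
  M2->L: 10 × 2 = 20
  M2->M: 10 × 4 = 40
Total = 60 + 60 + 20 + 40 = 180.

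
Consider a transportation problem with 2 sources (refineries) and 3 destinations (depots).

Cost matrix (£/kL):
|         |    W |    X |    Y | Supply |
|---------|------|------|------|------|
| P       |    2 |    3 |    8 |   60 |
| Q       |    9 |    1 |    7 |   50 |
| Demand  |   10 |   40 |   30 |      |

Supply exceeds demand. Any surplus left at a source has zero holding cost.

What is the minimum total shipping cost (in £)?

One minimum-cost allocation:
  P→W: 10 kL
  P→Y: 20 kL
  Q→X: 40 kL
  Q→Y: 10 kL
Total cost = £290.

290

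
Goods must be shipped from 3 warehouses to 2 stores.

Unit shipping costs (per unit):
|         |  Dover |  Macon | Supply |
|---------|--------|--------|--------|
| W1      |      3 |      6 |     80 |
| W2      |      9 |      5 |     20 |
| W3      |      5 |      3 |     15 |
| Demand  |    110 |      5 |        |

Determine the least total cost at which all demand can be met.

Optimal allocation:
  W1→Dover: 80 × 3 = 240
  W2→Dover: 15 × 9 = 135
  W2→Macon: 5 × 5 = 25
  W3→Dover: 15 × 5 = 75
Total = 240 + 135 + 25 + 75 = 475.
(Supply check: W1 ships 80; W2 ships 20; W3 ships 15.)

475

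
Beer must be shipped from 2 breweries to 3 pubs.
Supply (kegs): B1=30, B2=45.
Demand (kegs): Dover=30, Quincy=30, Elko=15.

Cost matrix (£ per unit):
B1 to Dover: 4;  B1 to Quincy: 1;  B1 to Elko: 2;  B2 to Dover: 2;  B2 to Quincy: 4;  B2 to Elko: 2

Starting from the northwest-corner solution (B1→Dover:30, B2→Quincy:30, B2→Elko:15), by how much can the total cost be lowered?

Current plan cost = 30·4 + 30·4 + 15·2 = £270.
Optimal plan:
  B1->Quincy: 30 kegs
  B2->Dover: 30 kegs
  B2->Elko: 15 kegs
Optimal cost = £120.
Saving = 270 − 120 = £150.

150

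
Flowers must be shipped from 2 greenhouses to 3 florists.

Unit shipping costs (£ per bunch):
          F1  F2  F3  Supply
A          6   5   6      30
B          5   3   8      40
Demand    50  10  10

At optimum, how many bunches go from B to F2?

Optimal shipments:
  A to F1: 20 × £6 = £120
  A to F3: 10 × £6 = £60
  B to F1: 30 × £5 = £150
  B to F2: 10 × £3 = £30
Total cost = £360.
So B→F2 carries 10 bunches.

10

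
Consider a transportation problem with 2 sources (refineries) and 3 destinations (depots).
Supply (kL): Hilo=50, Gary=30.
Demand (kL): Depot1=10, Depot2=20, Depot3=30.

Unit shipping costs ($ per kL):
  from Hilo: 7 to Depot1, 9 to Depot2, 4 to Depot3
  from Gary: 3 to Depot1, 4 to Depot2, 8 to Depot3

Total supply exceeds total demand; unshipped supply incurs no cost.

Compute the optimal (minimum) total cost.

A cheapest plan:
  Hilo→Depot3: 30 × $4 = $120
  Gary→Depot1: 10 × $3 = $30
  Gary→Depot2: 20 × $4 = $80
Total = 120 + 30 + 80 = $230.
(Supply check: Hilo ships 30; Gary ships 30.)

230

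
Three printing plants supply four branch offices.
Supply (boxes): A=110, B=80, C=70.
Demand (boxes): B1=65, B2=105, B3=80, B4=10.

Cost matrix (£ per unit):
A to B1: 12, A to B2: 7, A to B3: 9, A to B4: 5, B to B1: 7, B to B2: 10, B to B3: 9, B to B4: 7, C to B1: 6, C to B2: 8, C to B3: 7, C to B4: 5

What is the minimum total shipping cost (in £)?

An optimal shipping plan:
  A–B2: 105 boxes
  A–B4: 5 boxes
  B–B1: 65 boxes
  B–B3: 10 boxes
  B–B4: 5 boxes
  C–B3: 70 boxes
Total cost = £1830.

1830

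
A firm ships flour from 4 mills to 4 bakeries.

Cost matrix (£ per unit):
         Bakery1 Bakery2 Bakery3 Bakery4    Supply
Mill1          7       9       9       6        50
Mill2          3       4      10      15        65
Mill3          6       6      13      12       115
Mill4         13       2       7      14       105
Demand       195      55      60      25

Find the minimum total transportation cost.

1690

An optimal shipping plan:
  Mill1→Bakery1: 15 × £7 = £105
  Mill1→Bakery3: 10 × £9 = £90
  Mill1→Bakery4: 25 × £6 = £150
  Mill2→Bakery1: 65 × £3 = £195
  Mill3→Bakery1: 115 × £6 = £690
  Mill4→Bakery2: 55 × £2 = £110
  Mill4→Bakery3: 50 × £7 = £350
Total = 105 + 90 + 150 + 195 + 690 + 110 + 350 = £1690.
(Supply check: Mill1 ships 50; Mill2 ships 65; Mill3 ships 115; Mill4 ships 105.)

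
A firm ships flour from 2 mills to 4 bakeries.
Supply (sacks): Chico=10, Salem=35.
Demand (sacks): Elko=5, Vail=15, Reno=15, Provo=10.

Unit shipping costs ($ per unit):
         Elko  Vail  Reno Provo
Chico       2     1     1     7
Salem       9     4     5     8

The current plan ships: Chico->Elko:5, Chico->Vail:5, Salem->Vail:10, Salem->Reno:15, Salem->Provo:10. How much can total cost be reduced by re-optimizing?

Current plan cost = 5·2 + 5·1 + 10·4 + 15·5 + 10·8 = $210.
Optimal plan:
  Chico->Elko: 5 × $2 = $10
  Chico->Reno: 5 × $1 = $5
  Salem->Vail: 15 × $4 = $60
  Salem->Reno: 10 × $5 = $50
  Salem->Provo: 10 × $8 = $80
Optimal cost = $205.
Saving = 210 − 205 = $5.

5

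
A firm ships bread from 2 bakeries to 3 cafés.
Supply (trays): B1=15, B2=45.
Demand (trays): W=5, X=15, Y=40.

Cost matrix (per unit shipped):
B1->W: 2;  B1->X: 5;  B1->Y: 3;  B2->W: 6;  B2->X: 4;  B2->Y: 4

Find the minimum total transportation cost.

An optimal shipping plan:
  B1→W: 5 trays
  B1→Y: 10 trays
  B2→X: 15 trays
  B2→Y: 30 trays
Total cost = 220.
(Supply check: B1 ships 15; B2 ships 45.)

220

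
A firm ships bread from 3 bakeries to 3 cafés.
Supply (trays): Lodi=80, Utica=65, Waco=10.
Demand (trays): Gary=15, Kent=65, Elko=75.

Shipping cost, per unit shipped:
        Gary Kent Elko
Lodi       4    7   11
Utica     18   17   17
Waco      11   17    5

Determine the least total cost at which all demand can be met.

An optimal shipping plan:
  Lodi->Gary: 15 × 4 = 60
  Lodi->Kent: 65 × 7 = 455
  Utica->Elko: 65 × 17 = 1105
  Waco->Elko: 10 × 5 = 50
Total = 60 + 455 + 1105 + 50 = 1670.

1670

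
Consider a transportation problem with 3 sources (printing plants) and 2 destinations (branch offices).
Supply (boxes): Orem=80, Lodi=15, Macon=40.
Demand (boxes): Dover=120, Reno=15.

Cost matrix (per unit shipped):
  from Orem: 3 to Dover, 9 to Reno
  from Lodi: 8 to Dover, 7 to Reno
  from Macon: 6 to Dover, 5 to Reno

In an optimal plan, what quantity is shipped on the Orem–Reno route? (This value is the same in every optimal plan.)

Optimal shipments:
  Orem–Dover: 80 × 3 = 240
  Lodi–Dover: 15 × 8 = 120
  Macon–Dover: 25 × 6 = 150
  Macon–Reno: 15 × 5 = 75
Total cost = 585.
The route Orem→Reno is not used.

0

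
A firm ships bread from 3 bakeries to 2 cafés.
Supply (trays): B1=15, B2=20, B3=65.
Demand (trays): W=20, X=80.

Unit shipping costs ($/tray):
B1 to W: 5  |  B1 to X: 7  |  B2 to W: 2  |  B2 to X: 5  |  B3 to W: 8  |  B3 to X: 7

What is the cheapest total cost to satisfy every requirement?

600

One minimum-cost allocation:
  B1->X: 15 × $7 = $105
  B2->W: 20 × $2 = $40
  B3->X: 65 × $7 = $455
Total = 105 + 40 + 455 = $600.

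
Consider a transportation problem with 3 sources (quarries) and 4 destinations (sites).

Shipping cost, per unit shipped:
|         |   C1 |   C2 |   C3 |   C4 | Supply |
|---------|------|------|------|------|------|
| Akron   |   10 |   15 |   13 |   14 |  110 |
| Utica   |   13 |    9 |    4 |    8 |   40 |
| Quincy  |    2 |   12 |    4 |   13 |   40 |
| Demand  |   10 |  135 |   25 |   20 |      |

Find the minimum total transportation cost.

2170

Optimal allocation:
  Akron–C2: 110 × 15 = 1650
  Utica–C2: 20 × 9 = 180
  Utica–C4: 20 × 8 = 160
  Quincy–C1: 10 × 2 = 20
  Quincy–C2: 5 × 12 = 60
  Quincy–C3: 25 × 4 = 100
Total = 1650 + 180 + 160 + 20 + 60 + 100 = 2170.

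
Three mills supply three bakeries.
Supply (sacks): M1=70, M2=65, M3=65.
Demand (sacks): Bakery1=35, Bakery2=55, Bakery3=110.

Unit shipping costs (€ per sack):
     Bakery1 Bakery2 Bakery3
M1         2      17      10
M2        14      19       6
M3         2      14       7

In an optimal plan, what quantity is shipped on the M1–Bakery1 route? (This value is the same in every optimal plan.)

Optimal shipments:
  M1->Bakery1: 35 × €2 = €70
  M1->Bakery2: 35 × €17 = €595
  M2->Bakery3: 65 × €6 = €390
  M3->Bakery2: 20 × €14 = €280
  M3->Bakery3: 45 × €7 = €315
Total cost = €1650.
So M1→Bakery1 carries 35 sacks.

35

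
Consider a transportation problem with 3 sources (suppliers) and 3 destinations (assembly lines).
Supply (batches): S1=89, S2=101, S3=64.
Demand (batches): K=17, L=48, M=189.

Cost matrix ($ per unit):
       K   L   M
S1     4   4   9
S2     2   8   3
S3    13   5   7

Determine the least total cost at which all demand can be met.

An optimal shipping plan:
  S1–K: 17 × $4 = $68
  S1–L: 48 × $4 = $192
  S1–M: 24 × $9 = $216
  S2–M: 101 × $3 = $303
  S3–M: 64 × $7 = $448
Total = 68 + 192 + 216 + 303 + 448 = $1227.

1227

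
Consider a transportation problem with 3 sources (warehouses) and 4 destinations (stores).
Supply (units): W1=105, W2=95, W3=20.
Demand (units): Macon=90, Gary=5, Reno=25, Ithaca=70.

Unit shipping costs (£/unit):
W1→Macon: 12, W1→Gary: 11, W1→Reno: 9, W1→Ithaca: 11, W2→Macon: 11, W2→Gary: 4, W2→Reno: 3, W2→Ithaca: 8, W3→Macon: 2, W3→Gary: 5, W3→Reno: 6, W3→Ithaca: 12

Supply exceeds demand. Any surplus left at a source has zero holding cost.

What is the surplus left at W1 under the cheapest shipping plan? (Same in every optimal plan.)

30

An optimal plan:
  W1→Macon: 70 units
  W1→Ithaca: 5 units
  W2→Gary: 5 units
  W2→Reno: 25 units
  W2→Ithaca: 65 units
  W3→Macon: 20 units
Total cost = £1550.
W1 ships 75 of its 105, leaving 30.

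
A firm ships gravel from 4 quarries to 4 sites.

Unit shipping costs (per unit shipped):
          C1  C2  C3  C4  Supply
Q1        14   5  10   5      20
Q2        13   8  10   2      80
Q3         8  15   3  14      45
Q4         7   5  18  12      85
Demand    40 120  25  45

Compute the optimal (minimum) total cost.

One minimum-cost allocation:
  Q1–C2: 20 × 5 = 100
  Q2–C2: 35 × 8 = 280
  Q2–C4: 45 × 2 = 90
  Q3–C1: 20 × 8 = 160
  Q3–C3: 25 × 3 = 75
  Q4–C1: 20 × 7 = 140
  Q4–C2: 65 × 5 = 325
Total = 100 + 280 + 90 + 160 + 75 + 140 + 325 = 1170.

1170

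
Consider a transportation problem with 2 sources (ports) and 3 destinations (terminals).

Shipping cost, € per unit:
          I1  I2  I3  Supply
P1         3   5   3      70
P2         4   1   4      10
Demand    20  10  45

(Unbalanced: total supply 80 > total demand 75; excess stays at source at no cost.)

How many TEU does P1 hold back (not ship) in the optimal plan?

Minimum-cost shipments:
  P1–I1: 20 TEU
  P1–I3: 45 TEU
  P2–I2: 10 TEU
Total cost = €205.
P1 ships 65 of its 70, leaving 5.

5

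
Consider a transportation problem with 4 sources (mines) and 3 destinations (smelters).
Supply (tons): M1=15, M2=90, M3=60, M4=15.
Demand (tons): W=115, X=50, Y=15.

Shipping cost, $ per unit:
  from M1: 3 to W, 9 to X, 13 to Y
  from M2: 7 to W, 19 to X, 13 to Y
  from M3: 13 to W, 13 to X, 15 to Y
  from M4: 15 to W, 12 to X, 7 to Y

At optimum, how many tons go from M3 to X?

50

The minimum-cost plan:
  M1–W: 15 × $3 = $45
  M2–W: 90 × $7 = $630
  M3–W: 10 × $13 = $130
  M3–X: 50 × $13 = $650
  M4–Y: 15 × $7 = $105
Total cost = $1560.
So M3→X carries 50 tons.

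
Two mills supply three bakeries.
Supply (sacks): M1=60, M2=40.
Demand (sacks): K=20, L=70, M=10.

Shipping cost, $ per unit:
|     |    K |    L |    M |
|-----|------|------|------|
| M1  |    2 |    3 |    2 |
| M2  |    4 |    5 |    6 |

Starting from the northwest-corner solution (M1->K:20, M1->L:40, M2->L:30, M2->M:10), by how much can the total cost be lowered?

Current plan cost = 20·2 + 40·3 + 30·5 + 10·6 = $370.
Optimal plan:
  M1 to K: 20 × $2 = $40
  M1 to L: 30 × $3 = $90
  M1 to M: 10 × $2 = $20
  M2 to L: 40 × $5 = $200
Optimal cost = $350.
Saving = 370 − 350 = $20.

20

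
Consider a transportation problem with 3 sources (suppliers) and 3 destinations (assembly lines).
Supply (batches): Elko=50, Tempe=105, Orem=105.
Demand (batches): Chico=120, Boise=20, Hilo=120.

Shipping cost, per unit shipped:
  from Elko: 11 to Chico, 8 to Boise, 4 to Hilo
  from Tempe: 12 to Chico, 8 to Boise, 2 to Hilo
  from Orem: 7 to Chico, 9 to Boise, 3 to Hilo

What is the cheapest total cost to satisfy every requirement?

A cheapest plan:
  Elko→Chico: 15 × 11 = 165
  Elko→Boise: 20 × 8 = 160
  Elko→Hilo: 15 × 4 = 60
  Tempe→Hilo: 105 × 2 = 210
  Orem→Chico: 105 × 7 = 735
Total = 165 + 160 + 60 + 210 + 735 = 1330.

1330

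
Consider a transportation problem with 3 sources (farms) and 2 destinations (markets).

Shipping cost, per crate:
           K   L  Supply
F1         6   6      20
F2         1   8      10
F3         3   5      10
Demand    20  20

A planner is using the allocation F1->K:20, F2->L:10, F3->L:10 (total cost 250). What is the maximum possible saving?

90

Current plan cost = 20·6 + 10·8 + 10·5 = 250.
Optimal plan:
  F1→L: 20 × 6 = 120
  F2→K: 10 × 1 = 10
  F3→K: 10 × 3 = 30
Optimal cost = 160.
Saving = 250 − 160 = 90.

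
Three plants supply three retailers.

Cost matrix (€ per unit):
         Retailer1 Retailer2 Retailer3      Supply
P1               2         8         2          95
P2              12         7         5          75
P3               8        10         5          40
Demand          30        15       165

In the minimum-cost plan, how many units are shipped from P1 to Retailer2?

Optimal shipments:
  P1–Retailer1: 30 units
  P1–Retailer3: 65 units
  P2–Retailer2: 15 units
  P2–Retailer3: 60 units
  P3–Retailer3: 40 units
Total cost = €795.
The route P1→Retailer2 is not used.

0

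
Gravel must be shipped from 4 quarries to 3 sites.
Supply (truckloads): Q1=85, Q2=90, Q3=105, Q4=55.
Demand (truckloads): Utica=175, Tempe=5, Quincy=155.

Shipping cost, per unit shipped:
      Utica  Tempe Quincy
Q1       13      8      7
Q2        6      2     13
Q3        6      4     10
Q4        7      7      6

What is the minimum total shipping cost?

2135

An optimal shipping plan:
  Q1 to Quincy: 85 × 7 = 595
  Q2 to Utica: 85 × 6 = 510
  Q2 to Tempe: 5 × 2 = 10
  Q3 to Utica: 90 × 6 = 540
  Q3 to Quincy: 15 × 10 = 150
  Q4 to Quincy: 55 × 6 = 330
Total = 595 + 510 + 10 + 540 + 150 + 330 = 2135.
(Supply check: Q1 ships 85; Q2 ships 90; Q3 ships 105; Q4 ships 55.)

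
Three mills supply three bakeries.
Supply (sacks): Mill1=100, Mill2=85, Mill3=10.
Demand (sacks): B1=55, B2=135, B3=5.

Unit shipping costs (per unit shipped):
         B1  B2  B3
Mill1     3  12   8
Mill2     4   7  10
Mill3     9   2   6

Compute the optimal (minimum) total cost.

A cheapest plan:
  Mill1–B1: 55 × 3 = 165
  Mill1–B2: 40 × 12 = 480
  Mill1–B3: 5 × 8 = 40
  Mill2–B2: 85 × 7 = 595
  Mill3–B2: 10 × 2 = 20
Total = 165 + 480 + 40 + 595 + 20 = 1300.

1300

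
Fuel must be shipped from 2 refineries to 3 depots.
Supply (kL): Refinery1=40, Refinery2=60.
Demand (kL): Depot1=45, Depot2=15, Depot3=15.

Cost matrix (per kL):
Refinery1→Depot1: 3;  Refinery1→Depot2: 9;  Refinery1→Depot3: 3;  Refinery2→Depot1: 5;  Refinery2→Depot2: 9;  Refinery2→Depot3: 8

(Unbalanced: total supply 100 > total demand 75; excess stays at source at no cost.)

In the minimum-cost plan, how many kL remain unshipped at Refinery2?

Minimum-cost shipments:
  Refinery1–Depot1: 25 × 3 = 75
  Refinery1–Depot3: 15 × 3 = 45
  Refinery2–Depot1: 20 × 5 = 100
  Refinery2–Depot2: 15 × 9 = 135
Total cost = 355.
Refinery2 ships 35 of its 60, leaving 25.

25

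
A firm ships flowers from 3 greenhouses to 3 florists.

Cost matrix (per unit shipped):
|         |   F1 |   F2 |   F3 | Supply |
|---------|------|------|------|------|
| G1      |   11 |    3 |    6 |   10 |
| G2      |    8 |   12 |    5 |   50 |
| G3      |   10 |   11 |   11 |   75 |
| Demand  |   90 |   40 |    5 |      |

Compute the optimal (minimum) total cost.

A cheapest plan:
  G1→F2: 10 × 3 = 30
  G2→F1: 45 × 8 = 360
  G2→F3: 5 × 5 = 25
  G3→F1: 45 × 10 = 450
  G3→F2: 30 × 11 = 330
Total = 30 + 360 + 25 + 450 + 330 = 1195.
(Supply check: G1 ships 10; G2 ships 50; G3 ships 75.)

1195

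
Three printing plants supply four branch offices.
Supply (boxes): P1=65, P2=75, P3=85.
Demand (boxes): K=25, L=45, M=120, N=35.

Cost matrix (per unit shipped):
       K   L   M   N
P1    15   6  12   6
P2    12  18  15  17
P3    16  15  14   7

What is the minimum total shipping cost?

One minimum-cost allocation:
  P1→L: 45 × 6 = 270
  P1→M: 20 × 12 = 240
  P2→K: 25 × 12 = 300
  P2→M: 50 × 15 = 750
  P3→M: 50 × 14 = 700
  P3→N: 35 × 7 = 245
Total = 270 + 240 + 300 + 750 + 700 + 245 = 2505.
(Supply check: P1 ships 65; P2 ships 75; P3 ships 85.)

2505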